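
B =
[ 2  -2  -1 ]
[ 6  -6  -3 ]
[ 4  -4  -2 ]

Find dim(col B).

1

Row reduce to echelon form.
R2 ← R2 − (3)·R1: [0, 0, 0]
R3 ← R3 − (2)·R1: [0, 0, 0]
Echelon form has 1 nonzero row, so rank(B) = 1.
The column space has dimension equal to the rank: 1.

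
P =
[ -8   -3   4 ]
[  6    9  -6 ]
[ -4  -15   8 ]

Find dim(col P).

2

Row reduce to echelon form.
R2 ← R2 + (3/4)·R1: [0, 27/4, -3]
R3 ← R3 − (1/2)·R1: [0, -27/2, 6]
R3 ← R3 + (2)·R2: [0, 0, 0]
Echelon form has 2 nonzero rows, so rank(P) = 2.
The column space has dimension equal to the rank: 2.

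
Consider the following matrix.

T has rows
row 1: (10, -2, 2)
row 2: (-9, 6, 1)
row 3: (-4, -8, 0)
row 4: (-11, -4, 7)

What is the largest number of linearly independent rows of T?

Row reduce to echelon form.
R2 ← R2 + (9/10)·R1: [0, 21/5, 14/5]
R3 ← R3 + (2/5)·R1: [0, -44/5, 4/5]
R4 ← R4 + (11/10)·R1: [0, -31/5, 46/5]
R3 ← R3 + (44/21)·R2: [0, 0, 20/3]
R4 ← R4 + (31/21)·R2: [0, 0, 40/3]
R4 ← R4 − (2)·R3: [0, 0, 0]
Echelon form has 3 nonzero rows, so rank(T) = 3.
The rank gives the maximum number of linearly independent rows: 3.

3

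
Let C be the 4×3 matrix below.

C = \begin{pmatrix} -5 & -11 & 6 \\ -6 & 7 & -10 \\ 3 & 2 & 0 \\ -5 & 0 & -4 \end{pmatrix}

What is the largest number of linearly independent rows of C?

Row reduce to echelon form.
R2 ← R2 − (6/5)·R1: [0, 101/5, -86/5]
R3 ← R3 + (3/5)·R1: [0, -23/5, 18/5]
R4 ← R4 − R1: [0, 11, -10]
R3 ← R3 + (23/101)·R2: [0, 0, -32/101]
R4 ← R4 − (55/101)·R2: [0, 0, -64/101]
R4 ← R4 − (2)·R3: [0, 0, 0]
Echelon form has 3 nonzero rows, so rank(C) = 3.
The rank gives the maximum number of linearly independent rows: 3.

3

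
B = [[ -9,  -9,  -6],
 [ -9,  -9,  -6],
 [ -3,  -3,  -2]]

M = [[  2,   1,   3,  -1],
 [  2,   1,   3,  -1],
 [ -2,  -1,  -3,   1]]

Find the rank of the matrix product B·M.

First compute BM:
[[-24, -12, -36,  12],
 [-24, -12, -36,  12],
 [ -8,  -4, -12,   4]]
Now row reduce the product.
R2 ← R2 − R1: [0, 0, 0, 0]
R3 ← R3 − (1/3)·R1: [0, 0, 0, 0]
1 nonzero row, so rank(BM) = 1.

1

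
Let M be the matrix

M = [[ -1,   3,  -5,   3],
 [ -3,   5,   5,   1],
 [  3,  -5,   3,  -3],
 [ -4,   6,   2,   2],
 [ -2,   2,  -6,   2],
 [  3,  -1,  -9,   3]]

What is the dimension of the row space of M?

Row reduce to echelon form.
R2 ← R2 − (3)·R1: [0, -4, 20, -8]
R3 ← R3 + (3)·R1: [0, 4, -12, 6]
R4 ← R4 − (4)·R1: [0, -6, 22, -10]
R5 ← R5 − (2)·R1: [0, -4, 4, -4]
R6 ← R6 + (3)·R1: [0, 8, -24, 12]
R3 ← R3 + R2: [0, 0, 8, -2]
R4 ← R4 − (3/2)·R2: [0, 0, -8, 2]
R5 ← R5 − R2: [0, 0, -16, 4]
R6 ← R6 + (2)·R2: [0, 0, 16, -4]
R4 ← R4 + R3: [0, 0, 0, 0]
R5 ← R5 + (2)·R3: [0, 0, 0, 0]
R6 ← R6 − (2)·R3: [0, 0, 0, 0]
Echelon form has 3 nonzero rows, so rank(M) = 3.
The row space has dimension equal to the rank: 3.

3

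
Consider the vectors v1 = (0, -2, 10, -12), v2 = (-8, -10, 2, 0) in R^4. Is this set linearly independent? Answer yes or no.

Form the matrix with these vectors as rows and row reduce.
Swap R1 ↔ R2
2 nonzero rows, so the 2 vectors span a space of dimension 2.
Since 2 = 2, the vectors are linearly independent.

yes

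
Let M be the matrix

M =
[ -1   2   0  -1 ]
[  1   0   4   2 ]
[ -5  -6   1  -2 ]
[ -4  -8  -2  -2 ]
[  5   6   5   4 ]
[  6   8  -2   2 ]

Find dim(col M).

Row reduce to echelon form.
R2 ← R2 + R1: [0, 2, 4, 1]
R3 ← R3 − (5)·R1: [0, -16, 1, 3]
R4 ← R4 − (4)·R1: [0, -16, -2, 2]
R5 ← R5 + (5)·R1: [0, 16, 5, -1]
R6 ← R6 + (6)·R1: [0, 20, -2, -4]
R3 ← R3 + (8)·R2: [0, 0, 33, 11]
R4 ← R4 + (8)·R2: [0, 0, 30, 10]
R5 ← R5 − (8)·R2: [0, 0, -27, -9]
R6 ← R6 − (10)·R2: [0, 0, -42, -14]
R4 ← R4 − (10/11)·R3: [0, 0, 0, 0]
R5 ← R5 + (9/11)·R3: [0, 0, 0, 0]
R6 ← R6 + (14/11)·R3: [0, 0, 0, 0]
Echelon form has 3 nonzero rows, so rank(M) = 3.
The column space has dimension equal to the rank: 3.

3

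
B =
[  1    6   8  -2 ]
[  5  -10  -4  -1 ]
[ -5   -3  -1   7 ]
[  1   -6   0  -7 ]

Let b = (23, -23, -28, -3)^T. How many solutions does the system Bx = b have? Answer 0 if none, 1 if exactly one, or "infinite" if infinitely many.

1

Row reduce the augmented matrix [B | b].
R2 ← R2 − (5)·R1: [0, -40, -44, 9, -138]
R3 ← R3 + (5)·R1: [0, 27, 39, -3, 87]
R4 ← R4 − R1: [0, -12, -8, -5, -26]
R3 ← R3 + (27/40)·R2: [0, 0, 93/10, 123/40, -123/20]
R4 ← R4 − (3/10)·R2: [0, 0, 26/5, -77/10, 77/5]
R4 ← R4 − (52/93)·R3: [0, 0, 0, -292/31, 584/31]
The echelon form has 4 nonzero rows, and every pivot lies in the first 4 columns, so rank(B) = rank([B|b]) = 4.
The system is consistent.
rank = 4 = number of unknowns, so the solution is unique.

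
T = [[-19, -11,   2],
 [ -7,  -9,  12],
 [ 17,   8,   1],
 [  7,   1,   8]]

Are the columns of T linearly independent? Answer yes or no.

yes

Row reduce T to echelon form.
R2 ← R2 − (7/19)·R1: [0, -94/19, 214/19]
R3 ← R3 + (17/19)·R1: [0, -35/19, 53/19]
R4 ← R4 + (7/19)·R1: [0, -58/19, 166/19]
R3 ← R3 − (35/94)·R2: [0, 0, -66/47]
R4 ← R4 − (29/47)·R2: [0, 0, 84/47]
R4 ← R4 + (14/11)·R3: [0, 0, 0]
3 pivots among 3 columns.
Every column is a pivot column, so the columns are linearly independent.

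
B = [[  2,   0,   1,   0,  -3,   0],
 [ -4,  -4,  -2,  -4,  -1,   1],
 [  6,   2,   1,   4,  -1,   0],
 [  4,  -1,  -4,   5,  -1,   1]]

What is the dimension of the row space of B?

4

Row reduce to echelon form.
R2 ← R2 + (2)·R1: [0, -4, 0, -4, -7, 1]
R3 ← R3 − (3)·R1: [0, 2, -2, 4, 8, 0]
R4 ← R4 − (2)·R1: [0, -1, -6, 5, 5, 1]
R3 ← R3 + (1/2)·R2: [0, 0, -2, 2, 9/2, 1/2]
R4 ← R4 − (1/4)·R2: [0, 0, -6, 6, 27/4, 3/4]
R4 ← R4 − (3)·R3: [0, 0, 0, 0, -27/4, -3/4]
Echelon form has 4 nonzero rows, so rank(B) = 4.
The row space has dimension equal to the rank: 4.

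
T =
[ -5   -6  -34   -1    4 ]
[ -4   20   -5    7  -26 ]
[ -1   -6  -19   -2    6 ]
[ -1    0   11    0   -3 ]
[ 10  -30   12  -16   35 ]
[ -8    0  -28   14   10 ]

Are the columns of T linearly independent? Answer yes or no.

yes

Row reduce T to echelon form.
R2 ← R2 − (4/5)·R1: [0, 124/5, 111/5, 39/5, -146/5]
R3 ← R3 − (1/5)·R1: [0, -24/5, -61/5, -9/5, 26/5]
R4 ← R4 − (1/5)·R1: [0, 6/5, 89/5, 1/5, -19/5]
R5 ← R5 + (2)·R1: [0, -42, -56, -18, 43]
R6 ← R6 − (8/5)·R1: [0, 48/5, 132/5, 78/5, 18/5]
R3 ← R3 + (6/31)·R2: [0, 0, -245/31, -9/31, -14/31]
R4 ← R4 − (3/62)·R2: [0, 0, 1037/62, -11/62, -74/31]
R5 ← R5 + (105/62)·R2: [0, 0, -1141/62, -297/62, -200/31]
R6 ← R6 − (12/31)·R2: [0, 0, 552/31, 390/31, 462/31]
R4 ← R4 + (1037/490)·R3: [0, 0, 0, -194/245, -117/35]
R5 ← R5 − (163/70)·R3: [0, 0, 0, -144/35, -27/5]
R6 ← R6 + (552/245)·R3: [0, 0, 0, 2922/245, 486/35]
R5 ← R5 − (504/97)·R4: [0, 0, 0, 0, 1161/97]
R6 ← R6 + (1461/97)·R4: [0, 0, 0, 0, -3537/97]
R6 ← R6 + (131/43)·R5: [0, 0, 0, 0, 0]
5 pivots among 5 columns.
Every column is a pivot column, so the columns are linearly independent.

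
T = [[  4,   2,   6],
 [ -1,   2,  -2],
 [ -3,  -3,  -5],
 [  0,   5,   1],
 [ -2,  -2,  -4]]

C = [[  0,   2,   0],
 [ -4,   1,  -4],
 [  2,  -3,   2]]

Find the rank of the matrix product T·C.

First compute TC:
[[  4,  -8,   4],
 [-12,   6, -12],
 [  2,   6,   2],
 [-18,   2, -18],
 [  0,   6,   0]]
Now row reduce the product.
R2 ← R2 + (3)·R1: [0, -18, 0]
R3 ← R3 − (1/2)·R1: [0, 10, 0]
R4 ← R4 + (9/2)·R1: [0, -34, 0]
R3 ← R3 + (5/9)·R2: [0, 0, 0]
R4 ← R4 − (17/9)·R2: [0, 0, 0]
R5 ← R5 + (1/3)·R2: [0, 0, 0]
2 nonzero rows, so rank(TC) = 2.

2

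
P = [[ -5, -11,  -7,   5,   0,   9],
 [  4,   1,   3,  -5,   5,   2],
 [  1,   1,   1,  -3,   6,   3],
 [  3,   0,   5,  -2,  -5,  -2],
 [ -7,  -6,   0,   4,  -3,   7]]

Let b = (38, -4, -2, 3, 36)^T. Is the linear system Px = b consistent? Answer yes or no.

yes

Row reduce the augmented matrix [P | b].
R2 ← R2 + (4/5)·R1: [0, -39/5, -13/5, -1, 5, 46/5, 132/5]
R3 ← R3 + (1/5)·R1: [0, -6/5, -2/5, -2, 6, 24/5, 28/5]
R4 ← R4 + (3/5)·R1: [0, -33/5, 4/5, 1, -5, 17/5, 129/5]
R5 ← R5 − (7/5)·R1: [0, 47/5, 49/5, -3, -3, -28/5, -86/5]
R3 ← R3 − (2/13)·R2: [0, 0, 0, -24/13, 68/13, 44/13, 20/13]
R4 ← R4 − (11/13)·R2: [0, 0, 3, 24/13, -120/13, -57/13, 45/13]
R5 ← R5 + (47/39)·R2: [0, 0, 20/3, -164/39, 118/39, 214/39, 190/13]
Swap R3 ↔ R4
R5 ← R5 − (20/9)·R3: [0, 0, 0, -108/13, 306/13, 198/13, 90/13]
R5 ← R5 − (9/2)·R4: [0, 0, 0, 0, 0, 0, 0]
The echelon form has 4 nonzero rows, and every pivot lies in the first 6 columns, so rank(P) = rank([P|b]) = 4.
The system is consistent.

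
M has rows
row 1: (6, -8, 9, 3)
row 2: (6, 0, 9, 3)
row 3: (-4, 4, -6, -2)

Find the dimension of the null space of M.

2

Row reduce to echelon form.
R2 ← R2 − R1: [0, 8, 0, 0]
R3 ← R3 + (2/3)·R1: [0, -4/3, 0, 0]
R3 ← R3 + (1/6)·R2: [0, 0, 0, 0]
2 nonzero rows, so rank(M) = 2.
M has 4 columns; by rank–nullity, nullity = 4 − 2 = 2.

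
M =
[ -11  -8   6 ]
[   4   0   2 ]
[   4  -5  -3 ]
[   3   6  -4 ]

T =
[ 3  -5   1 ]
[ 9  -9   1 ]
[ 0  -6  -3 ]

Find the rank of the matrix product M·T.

First compute MT:
[[-105,  91, -37],
 [ 12, -32,  -2],
 [-33,  43,   8],
 [ 63, -45,  21]]
Now row reduce the product.
R2 ← R2 + (4/35)·R1: [0, -108/5, -218/35]
R3 ← R3 − (11/35)·R1: [0, 72/5, 687/35]
R4 ← R4 + (3/5)·R1: [0, 48/5, -6/5]
R3 ← R3 + (2/3)·R2: [0, 0, 325/21]
R4 ← R4 + (4/9)·R2: [0, 0, -250/63]
R4 ← R4 + (10/39)·R3: [0, 0, 0]
3 nonzero rows, so rank(MT) = 3.

3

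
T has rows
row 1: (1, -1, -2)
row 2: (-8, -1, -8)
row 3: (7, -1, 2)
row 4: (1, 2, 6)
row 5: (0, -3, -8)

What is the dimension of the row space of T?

2

Row reduce to echelon form.
R2 ← R2 + (8)·R1: [0, -9, -24]
R3 ← R3 − (7)·R1: [0, 6, 16]
R4 ← R4 − R1: [0, 3, 8]
R3 ← R3 + (2/3)·R2: [0, 0, 0]
R4 ← R4 + (1/3)·R2: [0, 0, 0]
R5 ← R5 − (1/3)·R2: [0, 0, 0]
Echelon form has 2 nonzero rows, so rank(T) = 2.
The row space has dimension equal to the rank: 2.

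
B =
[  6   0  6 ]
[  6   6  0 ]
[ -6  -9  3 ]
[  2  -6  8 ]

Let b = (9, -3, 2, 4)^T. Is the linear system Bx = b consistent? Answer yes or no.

Row reduce the augmented matrix [B | b].
R2 ← R2 − R1: [0, 6, -6, -12]
R3 ← R3 + R1: [0, -9, 9, 11]
R4 ← R4 − (1/3)·R1: [0, -6, 6, 1]
R3 ← R3 + (3/2)·R2: [0, 0, 0, -7]
R4 ← R4 + R2: [0, 0, 0, -11]
R4 ← R4 − (11/7)·R3: [0, 0, 0, 0]
The echelon form has 3 nonzero rows; the last pivot sits in the augmented column, so rank(B) = 2 but rank([B|b]) = 3.
Since the ranks differ, the system is inconsistent.

no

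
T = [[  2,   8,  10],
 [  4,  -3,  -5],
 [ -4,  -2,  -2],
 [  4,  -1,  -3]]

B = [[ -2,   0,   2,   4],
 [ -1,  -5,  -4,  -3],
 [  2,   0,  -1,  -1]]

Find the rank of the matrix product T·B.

First compute TB:
[[  8, -40, -38, -26],
 [-15,  15,  25,  30],
 [  6,  10,   2,  -8],
 [-13,   5,  15,  22]]
Now row reduce the product.
R2 ← R2 + (15/8)·R1: [0, -60, -185/4, -75/4]
R3 ← R3 − (3/4)·R1: [0, 40, 61/2, 23/2]
R4 ← R4 + (13/8)·R1: [0, -60, -187/4, -81/4]
R3 ← R3 + (2/3)·R2: [0, 0, -1/3, -1]
R4 ← R4 − R2: [0, 0, -1/2, -3/2]
R4 ← R4 − (3/2)·R3: [0, 0, 0, 0]
3 nonzero rows, so rank(TB) = 3.

3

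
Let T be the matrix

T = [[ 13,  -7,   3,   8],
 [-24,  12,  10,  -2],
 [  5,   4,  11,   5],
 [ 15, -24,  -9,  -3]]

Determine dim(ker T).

Row reduce to echelon form.
R2 ← R2 + (24/13)·R1: [0, -12/13, 202/13, 166/13]
R3 ← R3 − (5/13)·R1: [0, 87/13, 128/13, 25/13]
R4 ← R4 − (15/13)·R1: [0, -207/13, -162/13, -159/13]
R3 ← R3 + (29/4)·R2: [0, 0, 245/2, 189/2]
R4 ← R4 − (69/4)·R2: [0, 0, -561/2, -465/2]
R4 ← R4 + (561/245)·R3: [0, 0, 0, -564/35]
4 nonzero rows, so rank(T) = 4.
T has 4 columns; by rank–nullity, nullity = 4 − 4 = 0.

0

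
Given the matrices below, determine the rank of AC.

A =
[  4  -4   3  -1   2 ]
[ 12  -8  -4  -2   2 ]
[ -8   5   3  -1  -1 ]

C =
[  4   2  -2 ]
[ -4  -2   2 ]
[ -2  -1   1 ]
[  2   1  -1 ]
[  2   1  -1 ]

1

First compute AC:
[[ 28,  14, -14],
 [ 88,  44, -44],
 [-62, -31,  31]]
Now row reduce the product.
R2 ← R2 − (22/7)·R1: [0, 0, 0]
R3 ← R3 + (31/14)·R1: [0, 0, 0]
1 nonzero row, so rank(AC) = 1.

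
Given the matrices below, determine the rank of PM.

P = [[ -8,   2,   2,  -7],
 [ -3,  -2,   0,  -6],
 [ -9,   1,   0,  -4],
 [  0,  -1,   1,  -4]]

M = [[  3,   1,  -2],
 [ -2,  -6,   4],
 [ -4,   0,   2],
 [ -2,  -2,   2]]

First compute PM:
[[-22,  -6,  14],
 [  7,  21, -14],
 [-21,  -7,  14],
 [  6,  14, -10]]
Now row reduce the product.
R2 ← R2 + (7/22)·R1: [0, 210/11, -105/11]
R3 ← R3 − (21/22)·R1: [0, -14/11, 7/11]
R4 ← R4 + (3/11)·R1: [0, 136/11, -68/11]
R3 ← R3 + (1/15)·R2: [0, 0, 0]
R4 ← R4 − (68/105)·R2: [0, 0, 0]
2 nonzero rows, so rank(PM) = 2.

2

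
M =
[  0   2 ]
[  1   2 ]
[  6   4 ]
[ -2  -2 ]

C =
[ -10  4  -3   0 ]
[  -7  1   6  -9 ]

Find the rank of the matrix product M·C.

2

First compute MC:
[[-14,   2,  12, -18],
 [-24,   6,   9, -18],
 [-88,  28,   6, -36],
 [ 34, -10,  -6,  18]]
Now row reduce the product.
R2 ← R2 − (12/7)·R1: [0, 18/7, -81/7, 90/7]
R3 ← R3 − (44/7)·R1: [0, 108/7, -486/7, 540/7]
R4 ← R4 + (17/7)·R1: [0, -36/7, 162/7, -180/7]
R3 ← R3 − (6)·R2: [0, 0, 0, 0]
R4 ← R4 + (2)·R2: [0, 0, 0, 0]
2 nonzero rows, so rank(MC) = 2.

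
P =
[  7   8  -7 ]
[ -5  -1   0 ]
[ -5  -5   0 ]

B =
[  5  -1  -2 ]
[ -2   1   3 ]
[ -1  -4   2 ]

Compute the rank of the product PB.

First compute PB:
[[ 26,  29,  -4],
 [-23,   4,   7],
 [-15,   0,  -5]]
Now row reduce the product.
R2 ← R2 + (23/26)·R1: [0, 771/26, 45/13]
R3 ← R3 + (15/26)·R1: [0, 435/26, -95/13]
R3 ← R3 − (145/257)·R2: [0, 0, -2380/257]
3 nonzero rows, so rank(PB) = 3.

3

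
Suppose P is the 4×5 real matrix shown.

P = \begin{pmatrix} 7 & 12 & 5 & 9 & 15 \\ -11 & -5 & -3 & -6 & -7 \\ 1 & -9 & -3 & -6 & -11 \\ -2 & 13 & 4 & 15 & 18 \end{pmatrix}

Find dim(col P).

Row reduce to echelon form.
R2 ← R2 + (11/7)·R1: [0, 97/7, 34/7, 57/7, 116/7]
R3 ← R3 − (1/7)·R1: [0, -75/7, -26/7, -51/7, -92/7]
R4 ← R4 + (2/7)·R1: [0, 115/7, 38/7, 123/7, 156/7]
R3 ← R3 + (75/97)·R2: [0, 0, 4/97, -96/97, -32/97]
R4 ← R4 − (115/97)·R2: [0, 0, -32/97, 768/97, 256/97]
R4 ← R4 + (8)·R3: [0, 0, 0, 0, 0]
Echelon form has 3 nonzero rows, so rank(P) = 3.
The column space has dimension equal to the rank: 3.

3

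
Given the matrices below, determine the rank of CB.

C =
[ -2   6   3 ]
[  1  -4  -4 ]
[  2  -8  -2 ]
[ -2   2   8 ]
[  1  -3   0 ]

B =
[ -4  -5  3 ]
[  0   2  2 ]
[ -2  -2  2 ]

2

First compute CB:
[[  2,  16,  12],
 [  4,  -5, -13],
 [ -4, -22, -14],
 [ -8,  -2,  14],
 [ -4, -11,  -3]]
Now row reduce the product.
R2 ← R2 − (2)·R1: [0, -37, -37]
R3 ← R3 + (2)·R1: [0, 10, 10]
R4 ← R4 + (4)·R1: [0, 62, 62]
R5 ← R5 + (2)·R1: [0, 21, 21]
R3 ← R3 + (10/37)·R2: [0, 0, 0]
R4 ← R4 + (62/37)·R2: [0, 0, 0]
R5 ← R5 + (21/37)·R2: [0, 0, 0]
2 nonzero rows, so rank(CB) = 2.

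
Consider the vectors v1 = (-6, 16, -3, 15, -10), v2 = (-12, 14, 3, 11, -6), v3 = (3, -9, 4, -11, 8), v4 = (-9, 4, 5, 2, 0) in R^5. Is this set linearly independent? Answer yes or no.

Form the matrix with these vectors as rows and row reduce.
R2 ← R2 − (2)·R1: [0, -18, 9, -19, 14]
R3 ← R3 + (1/2)·R1: [0, -1, 5/2, -7/2, 3]
R4 ← R4 − (3/2)·R1: [0, -20, 19/2, -41/2, 15]
R3 ← R3 − (1/18)·R2: [0, 0, 2, -22/9, 20/9]
R4 ← R4 − (10/9)·R2: [0, 0, -1/2, 11/18, -5/9]
R4 ← R4 + (1/4)·R3: [0, 0, 0, 0, 0]
3 nonzero rows, so the 4 vectors span a space of dimension 3.
Since 3 < 4, the vectors are linearly dependent.

no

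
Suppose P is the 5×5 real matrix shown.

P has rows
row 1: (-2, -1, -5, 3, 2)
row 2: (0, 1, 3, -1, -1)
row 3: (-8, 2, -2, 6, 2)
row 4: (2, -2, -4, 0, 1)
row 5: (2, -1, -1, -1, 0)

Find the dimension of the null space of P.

3

Row reduce to echelon form.
R3 ← R3 − (4)·R1: [0, 6, 18, -6, -6]
R4 ← R4 + R1: [0, -3, -9, 3, 3]
R5 ← R5 + R1: [0, -2, -6, 2, 2]
R3 ← R3 − (6)·R2: [0, 0, 0, 0, 0]
R4 ← R4 + (3)·R2: [0, 0, 0, 0, 0]
R5 ← R5 + (2)·R2: [0, 0, 0, 0, 0]
2 nonzero rows, so rank(P) = 2.
P has 5 columns; by rank–nullity, nullity = 5 − 2 = 3.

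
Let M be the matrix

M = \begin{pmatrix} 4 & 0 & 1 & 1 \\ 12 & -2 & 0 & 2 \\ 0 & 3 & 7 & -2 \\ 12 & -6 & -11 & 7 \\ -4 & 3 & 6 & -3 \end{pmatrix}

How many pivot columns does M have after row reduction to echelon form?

3

Row reduce to echelon form.
R2 ← R2 − (3)·R1: [0, -2, -3, -1]
R4 ← R4 − (3)·R1: [0, -6, -14, 4]
R5 ← R5 + R1: [0, 3, 7, -2]
R3 ← R3 + (3/2)·R2: [0, 0, 5/2, -7/2]
R4 ← R4 − (3)·R2: [0, 0, -5, 7]
R5 ← R5 + (3/2)·R2: [0, 0, 5/2, -7/2]
R4 ← R4 + (2)·R3: [0, 0, 0, 0]
R5 ← R5 − R3: [0, 0, 0, 0]
Echelon form has 3 nonzero rows, so rank(M) = 3.
Each nonzero row contributes one pivot column: 3 pivot columns.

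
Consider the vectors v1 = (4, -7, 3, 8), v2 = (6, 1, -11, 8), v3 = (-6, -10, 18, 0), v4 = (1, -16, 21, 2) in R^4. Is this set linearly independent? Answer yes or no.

yes

Form the matrix with these vectors as rows and row reduce.
R2 ← R2 − (3/2)·R1: [0, 23/2, -31/2, -4]
R3 ← R3 + (3/2)·R1: [0, -41/2, 45/2, 12]
R4 ← R4 − (1/4)·R1: [0, -57/4, 81/4, 0]
R3 ← R3 + (41/23)·R2: [0, 0, -118/23, 112/23]
R4 ← R4 + (57/46)·R2: [0, 0, 24/23, -114/23]
R4 ← R4 + (12/59)·R3: [0, 0, 0, -234/59]
4 nonzero rows, so the 4 vectors span a space of dimension 4.
Since 4 = 4, the vectors are linearly independent.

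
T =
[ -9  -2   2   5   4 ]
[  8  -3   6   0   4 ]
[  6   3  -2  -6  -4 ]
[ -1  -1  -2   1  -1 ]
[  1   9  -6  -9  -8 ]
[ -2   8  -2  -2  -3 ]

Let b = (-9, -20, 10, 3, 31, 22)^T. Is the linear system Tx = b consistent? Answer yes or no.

Row reduce the augmented matrix [T | b].
R2 ← R2 + (8/9)·R1: [0, -43/9, 70/9, 40/9, 68/9, -28]
R3 ← R3 + (2/3)·R1: [0, 5/3, -2/3, -8/3, -4/3, 4]
R4 ← R4 − (1/9)·R1: [0, -7/9, -20/9, 4/9, -13/9, 4]
R5 ← R5 + (1/9)·R1: [0, 79/9, -52/9, -76/9, -68/9, 30]
R6 ← R6 − (2/9)·R1: [0, 76/9, -22/9, -28/9, -35/9, 24]
R3 ← R3 + (15/43)·R2: [0, 0, 88/43, -48/43, 56/43, -248/43]
R4 ← R4 − (7/43)·R2: [0, 0, -150/43, -12/43, -115/43, 368/43]
R5 ← R5 + (79/43)·R2: [0, 0, 366/43, -12/43, 272/43, -922/43]
R6 ← R6 + (76/43)·R2: [0, 0, 486/43, 204/43, 407/43, -1096/43]
R4 ← R4 + (75/44)·R3: [0, 0, 0, -24/11, -5/11, -14/11]
R5 ← R5 − (183/44)·R3: [0, 0, 0, 48/11, 10/11, 28/11]
R6 ← R6 − (243/44)·R3: [0, 0, 0, 120/11, 25/11, 70/11]
R5 ← R5 + (2)·R4: [0, 0, 0, 0, 0, 0]
R6 ← R6 + (5)·R4: [0, 0, 0, 0, 0, 0]
The echelon form has 4 nonzero rows, and every pivot lies in the first 5 columns, so rank(T) = rank([T|b]) = 4.
The system is consistent.

yes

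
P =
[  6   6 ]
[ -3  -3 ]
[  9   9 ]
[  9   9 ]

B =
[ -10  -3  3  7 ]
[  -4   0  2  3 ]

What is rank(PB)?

First compute PB:
[[-84, -18,  30,  60],
 [ 42,   9, -15, -30],
 [-126, -27,  45,  90],
 [-126, -27,  45,  90]]
Now row reduce the product.
R2 ← R2 + (1/2)·R1: [0, 0, 0, 0]
R3 ← R3 − (3/2)·R1: [0, 0, 0, 0]
R4 ← R4 − (3/2)·R1: [0, 0, 0, 0]
1 nonzero row, so rank(PB) = 1.

1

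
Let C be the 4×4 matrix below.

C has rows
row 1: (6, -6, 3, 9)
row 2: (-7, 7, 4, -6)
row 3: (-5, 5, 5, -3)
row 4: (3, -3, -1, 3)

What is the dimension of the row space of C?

Row reduce to echelon form.
R2 ← R2 + (7/6)·R1: [0, 0, 15/2, 9/2]
R3 ← R3 + (5/6)·R1: [0, 0, 15/2, 9/2]
R4 ← R4 − (1/2)·R1: [0, 0, -5/2, -3/2]
R3 ← R3 − R2: [0, 0, 0, 0]
R4 ← R4 + (1/3)·R2: [0, 0, 0, 0]
Echelon form has 2 nonzero rows, so rank(C) = 2.
The row space has dimension equal to the rank: 2.

2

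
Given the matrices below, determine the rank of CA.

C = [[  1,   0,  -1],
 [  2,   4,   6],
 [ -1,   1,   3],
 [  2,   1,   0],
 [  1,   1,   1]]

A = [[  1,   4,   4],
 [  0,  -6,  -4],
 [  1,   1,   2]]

First compute CA:
[[  0,   3,   2],
 [  8, -10,   4],
 [  2,  -7,  -2],
 [  2,   2,   4],
 [  2,  -1,   2]]
Now row reduce the product.
Swap R1 ↔ R2
R3 ← R3 − (1/4)·R1: [0, -9/2, -3]
R4 ← R4 − (1/4)·R1: [0, 9/2, 3]
R5 ← R5 − (1/4)·R1: [0, 3/2, 1]
R3 ← R3 + (3/2)·R2: [0, 0, 0]
R4 ← R4 − (3/2)·R2: [0, 0, 0]
R5 ← R5 − (1/2)·R2: [0, 0, 0]
2 nonzero rows, so rank(CA) = 2.

2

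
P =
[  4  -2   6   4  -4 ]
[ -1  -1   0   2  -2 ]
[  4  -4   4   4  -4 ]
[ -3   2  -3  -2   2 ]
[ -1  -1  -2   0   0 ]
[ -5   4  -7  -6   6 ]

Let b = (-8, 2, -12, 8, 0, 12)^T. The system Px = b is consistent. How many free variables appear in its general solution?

Row reduce the augmented matrix [P | b].
R2 ← R2 + (1/4)·R1: [0, -3/2, 3/2, 3, -3, 0]
R3 ← R3 − R1: [0, -2, -2, 0, 0, -4]
R4 ← R4 + (3/4)·R1: [0, 1/2, 3/2, 1, -1, 2]
R5 ← R5 + (1/4)·R1: [0, -3/2, -1/2, 1, -1, -2]
R6 ← R6 + (5/4)·R1: [0, 3/2, 1/2, -1, 1, 2]
R3 ← R3 − (4/3)·R2: [0, 0, -4, -4, 4, -4]
R4 ← R4 + (1/3)·R2: [0, 0, 2, 2, -2, 2]
R5 ← R5 − R2: [0, 0, -2, -2, 2, -2]
R6 ← R6 + R2: [0, 0, 2, 2, -2, 2]
R4 ← R4 + (1/2)·R3: [0, 0, 0, 0, 0, 0]
R5 ← R5 − (1/2)·R3: [0, 0, 0, 0, 0, 0]
R6 ← R6 + (1/2)·R3: [0, 0, 0, 0, 0, 0]
The echelon form has 3 nonzero rows, and every pivot lies in the first 5 columns, so rank(P) = rank([P|b]) = 3.
The system is consistent.
Free variables = (unknowns) − (rank) = 5 − 3 = 2.

2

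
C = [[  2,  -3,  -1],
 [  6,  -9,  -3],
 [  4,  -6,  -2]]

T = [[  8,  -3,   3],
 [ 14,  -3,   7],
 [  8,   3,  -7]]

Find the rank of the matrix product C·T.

First compute CT:
[[-34,   0,  -8],
 [-102,   0, -24],
 [-68,   0, -16]]
Now row reduce the product.
R2 ← R2 − (3)·R1: [0, 0, 0]
R3 ← R3 − (2)·R1: [0, 0, 0]
1 nonzero row, so rank(CT) = 1.

1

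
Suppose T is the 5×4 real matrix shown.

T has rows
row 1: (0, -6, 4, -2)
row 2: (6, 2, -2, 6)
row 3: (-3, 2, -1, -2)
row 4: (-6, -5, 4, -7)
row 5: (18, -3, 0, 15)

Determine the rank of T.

Row reduce to echelon form.
Swap R1 ↔ R2
R3 ← R3 + (1/2)·R1: [0, 3, -2, 1]
R4 ← R4 + R1: [0, -3, 2, -1]
R5 ← R5 − (3)·R1: [0, -9, 6, -3]
R3 ← R3 + (1/2)·R2: [0, 0, 0, 0]
R4 ← R4 − (1/2)·R2: [0, 0, 0, 0]
R5 ← R5 − (3/2)·R2: [0, 0, 0, 0]
Echelon form has 2 nonzero rows, so rank(T) = 2.

2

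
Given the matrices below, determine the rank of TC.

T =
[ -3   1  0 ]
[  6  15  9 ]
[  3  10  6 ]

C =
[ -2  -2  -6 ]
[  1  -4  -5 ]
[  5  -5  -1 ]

First compute TC:
[[  7,   2,  13],
 [ 48, -117, -120],
 [ 34, -76, -74]]
Now row reduce the product.
R2 ← R2 − (48/7)·R1: [0, -915/7, -1464/7]
R3 ← R3 − (34/7)·R1: [0, -600/7, -960/7]
R3 ← R3 − (40/61)·R2: [0, 0, 0]
2 nonzero rows, so rank(TC) = 2.

2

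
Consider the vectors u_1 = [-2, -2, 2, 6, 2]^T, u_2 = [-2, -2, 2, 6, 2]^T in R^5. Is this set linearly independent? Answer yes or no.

no

Form the matrix with these vectors as rows and row reduce.
R2 ← R2 − R1: [0, 0, 0, 0, 0]
1 nonzero row, so the 2 vectors span a space of dimension 1.
Since 1 < 2, the vectors are linearly dependent.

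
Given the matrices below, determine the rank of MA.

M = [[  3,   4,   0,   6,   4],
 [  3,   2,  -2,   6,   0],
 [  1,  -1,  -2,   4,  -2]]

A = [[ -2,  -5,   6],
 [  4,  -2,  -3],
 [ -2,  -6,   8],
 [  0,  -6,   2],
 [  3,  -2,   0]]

3

First compute MA:
[[ 22, -67,  18],
 [  6, -43,   8],
 [ -8, -11,   1]]
Now row reduce the product.
R2 ← R2 − (3/11)·R1: [0, -272/11, 34/11]
R3 ← R3 + (4/11)·R1: [0, -389/11, 83/11]
R3 ← R3 − (389/272)·R2: [0, 0, 25/8]
3 nonzero rows, so rank(MA) = 3.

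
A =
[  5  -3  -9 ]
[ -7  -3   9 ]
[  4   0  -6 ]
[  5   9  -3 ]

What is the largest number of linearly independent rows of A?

2

Row reduce to echelon form.
R2 ← R2 + (7/5)·R1: [0, -36/5, -18/5]
R3 ← R3 − (4/5)·R1: [0, 12/5, 6/5]
R4 ← R4 − R1: [0, 12, 6]
R3 ← R3 + (1/3)·R2: [0, 0, 0]
R4 ← R4 + (5/3)·R2: [0, 0, 0]
Echelon form has 2 nonzero rows, so rank(A) = 2.
The rank gives the maximum number of linearly independent rows: 2.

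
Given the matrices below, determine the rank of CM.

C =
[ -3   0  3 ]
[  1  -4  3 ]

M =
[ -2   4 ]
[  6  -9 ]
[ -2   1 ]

First compute CM:
[[  0,  -9],
 [-32,  43]]
Now row reduce the product.
Swap R1 ↔ R2
2 nonzero rows, so rank(CM) = 2.

2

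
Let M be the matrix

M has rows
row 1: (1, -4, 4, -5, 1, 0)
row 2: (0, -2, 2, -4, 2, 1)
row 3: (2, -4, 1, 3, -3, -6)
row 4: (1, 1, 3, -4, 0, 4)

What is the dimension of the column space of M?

Row reduce to echelon form.
R3 ← R3 − (2)·R1: [0, 4, -7, 13, -5, -6]
R4 ← R4 − R1: [0, 5, -1, 1, -1, 4]
R3 ← R3 + (2)·R2: [0, 0, -3, 5, -1, -4]
R4 ← R4 + (5/2)·R2: [0, 0, 4, -9, 4, 13/2]
R4 ← R4 + (4/3)·R3: [0, 0, 0, -7/3, 8/3, 7/6]
Echelon form has 4 nonzero rows, so rank(M) = 4.
The column space has dimension equal to the rank: 4.

4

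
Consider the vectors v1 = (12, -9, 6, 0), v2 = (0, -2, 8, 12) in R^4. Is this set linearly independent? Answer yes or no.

Form the matrix with these vectors as rows and row reduce.
2 nonzero rows, so the 2 vectors span a space of dimension 2.
Since 2 = 2, the vectors are linearly independent.

yes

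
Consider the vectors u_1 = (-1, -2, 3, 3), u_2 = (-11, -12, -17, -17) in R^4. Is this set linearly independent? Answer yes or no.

Form the matrix with these vectors as rows and row reduce.
R2 ← R2 − (11)·R1: [0, 10, -50, -50]
2 nonzero rows, so the 2 vectors span a space of dimension 2.
Since 2 = 2, the vectors are linearly independent.

yes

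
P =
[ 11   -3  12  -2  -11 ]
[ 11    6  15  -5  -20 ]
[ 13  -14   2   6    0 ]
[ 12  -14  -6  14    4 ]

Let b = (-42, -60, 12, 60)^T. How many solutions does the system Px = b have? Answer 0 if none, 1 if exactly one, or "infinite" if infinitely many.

Row reduce the augmented matrix [P | b].
R2 ← R2 − R1: [0, 9, 3, -3, -9, -18]
R3 ← R3 − (13/11)·R1: [0, -115/11, -134/11, 92/11, 13, 678/11]
R4 ← R4 − (12/11)·R1: [0, -118/11, -210/11, 178/11, 16, 1164/11]
R3 ← R3 + (115/99)·R2: [0, 0, -287/33, 161/33, 28/11, 448/11]
R4 ← R4 + (118/99)·R2: [0, 0, -512/33, 416/33, 58/11, 928/11]
R4 ← R4 − (512/287)·R3: [0, 0, 0, 160/41, 30/41, 480/41]
The echelon form has 4 nonzero rows, and every pivot lies in the first 5 columns, so rank(P) = rank([P|b]) = 4.
The system is consistent.
rank = 4 < 5 unknowns, so there are infinitely many solutions.

infinite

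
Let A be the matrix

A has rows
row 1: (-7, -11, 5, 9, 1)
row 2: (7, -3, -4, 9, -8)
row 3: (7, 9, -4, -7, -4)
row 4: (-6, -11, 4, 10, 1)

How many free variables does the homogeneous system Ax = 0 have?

2

Row reduce to echelon form.
R2 ← R2 + R1: [0, -14, 1, 18, -7]
R3 ← R3 + R1: [0, -2, 1, 2, -3]
R4 ← R4 − (6/7)·R1: [0, -11/7, -2/7, 16/7, 1/7]
R3 ← R3 − (1/7)·R2: [0, 0, 6/7, -4/7, -2]
R4 ← R4 − (11/98)·R2: [0, 0, -39/98, 13/49, 13/14]
R4 ← R4 + (13/28)·R3: [0, 0, 0, 0, 0]
3 nonzero rows, so rank(A) = 3.
A has 5 columns; by rank–nullity, nullity = 5 − 3 = 2.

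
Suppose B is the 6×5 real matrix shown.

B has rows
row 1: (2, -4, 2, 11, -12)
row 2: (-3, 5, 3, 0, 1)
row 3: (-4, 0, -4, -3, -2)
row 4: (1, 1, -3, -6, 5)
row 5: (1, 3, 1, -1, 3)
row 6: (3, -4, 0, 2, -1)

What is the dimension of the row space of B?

Row reduce to echelon form.
R2 ← R2 + (3/2)·R1: [0, -1, 6, 33/2, -17]
R3 ← R3 + (2)·R1: [0, -8, 0, 19, -26]
R4 ← R4 − (1/2)·R1: [0, 3, -4, -23/2, 11]
R5 ← R5 − (1/2)·R1: [0, 5, 0, -13/2, 9]
R6 ← R6 − (3/2)·R1: [0, 2, -3, -29/2, 17]
R3 ← R3 − (8)·R2: [0, 0, -48, -113, 110]
R4 ← R4 + (3)·R2: [0, 0, 14, 38, -40]
R5 ← R5 + (5)·R2: [0, 0, 30, 76, -76]
R6 ← R6 + (2)·R2: [0, 0, 9, 37/2, -17]
R4 ← R4 + (7/24)·R3: [0, 0, 0, 121/24, -95/12]
R5 ← R5 + (5/8)·R3: [0, 0, 0, 43/8, -29/4]
R6 ← R6 + (3/16)·R3: [0, 0, 0, -43/16, 29/8]
R5 ← R5 − (129/121)·R4: [0, 0, 0, 0, 144/121]
R6 ← R6 + (129/242)·R4: [0, 0, 0, 0, -72/121]
R6 ← R6 + (1/2)·R5: [0, 0, 0, 0, 0]
Echelon form has 5 nonzero rows, so rank(B) = 5.
The row space has dimension equal to the rank: 5.

5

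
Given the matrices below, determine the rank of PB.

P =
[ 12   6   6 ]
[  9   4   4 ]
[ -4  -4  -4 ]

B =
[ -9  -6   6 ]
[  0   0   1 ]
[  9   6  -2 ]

2

First compute PB:
[[-54, -36,  66],
 [-45, -30,  50],
 [  0,   0, -20]]
Now row reduce the product.
R2 ← R2 − (5/6)·R1: [0, 0, -5]
R3 ← R3 − (4)·R2: [0, 0, 0]
2 nonzero rows, so rank(PB) = 2.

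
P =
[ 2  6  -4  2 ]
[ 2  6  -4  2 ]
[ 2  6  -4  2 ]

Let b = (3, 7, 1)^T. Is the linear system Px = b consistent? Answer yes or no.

no

Row reduce the augmented matrix [P | b].
R2 ← R2 − R1: [0, 0, 0, 0, 4]
R3 ← R3 − R1: [0, 0, 0, 0, -2]
R3 ← R3 + (1/2)·R2: [0, 0, 0, 0, 0]
The echelon form has 2 nonzero rows; the last pivot sits in the augmented column, so rank(P) = 1 but rank([P|b]) = 2.
Since the ranks differ, the system is inconsistent.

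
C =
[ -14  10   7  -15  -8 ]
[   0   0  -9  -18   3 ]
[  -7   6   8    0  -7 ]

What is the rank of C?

Row reduce to echelon form.
R3 ← R3 − (1/2)·R1: [0, 1, 9/2, 15/2, -3]
Swap R2 ↔ R3
Echelon form has 3 nonzero rows, so rank(C) = 3.

3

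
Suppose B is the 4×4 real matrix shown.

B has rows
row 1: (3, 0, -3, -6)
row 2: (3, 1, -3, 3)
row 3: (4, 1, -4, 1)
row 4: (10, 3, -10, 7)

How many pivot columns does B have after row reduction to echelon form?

2

Row reduce to echelon form.
R2 ← R2 − R1: [0, 1, 0, 9]
R3 ← R3 − (4/3)·R1: [0, 1, 0, 9]
R4 ← R4 − (10/3)·R1: [0, 3, 0, 27]
R3 ← R3 − R2: [0, 0, 0, 0]
R4 ← R4 − (3)·R2: [0, 0, 0, 0]
Echelon form has 2 nonzero rows, so rank(B) = 2.
Each nonzero row contributes one pivot column: 2 pivot columns.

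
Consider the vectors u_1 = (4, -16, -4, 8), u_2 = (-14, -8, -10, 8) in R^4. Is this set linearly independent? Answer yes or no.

Form the matrix with these vectors as rows and row reduce.
R2 ← R2 + (7/2)·R1: [0, -64, -24, 36]
2 nonzero rows, so the 2 vectors span a space of dimension 2.
Since 2 = 2, the vectors are linearly independent.

yes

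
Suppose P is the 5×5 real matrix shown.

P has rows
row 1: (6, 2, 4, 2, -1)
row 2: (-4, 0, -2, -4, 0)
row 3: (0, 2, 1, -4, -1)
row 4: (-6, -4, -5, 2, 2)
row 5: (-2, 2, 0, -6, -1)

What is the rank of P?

Row reduce to echelon form.
R2 ← R2 + (2/3)·R1: [0, 4/3, 2/3, -8/3, -2/3]
R4 ← R4 + R1: [0, -2, -1, 4, 1]
R5 ← R5 + (1/3)·R1: [0, 8/3, 4/3, -16/3, -4/3]
R3 ← R3 − (3/2)·R2: [0, 0, 0, 0, 0]
R4 ← R4 + (3/2)·R2: [0, 0, 0, 0, 0]
R5 ← R5 − (2)·R2: [0, 0, 0, 0, 0]
Echelon form has 2 nonzero rows, so rank(P) = 2.

2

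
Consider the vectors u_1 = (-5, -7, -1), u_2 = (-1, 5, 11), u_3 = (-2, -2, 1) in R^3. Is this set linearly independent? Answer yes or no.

Form the matrix with these vectors as rows and row reduce.
R2 ← R2 − (1/5)·R1: [0, 32/5, 56/5]
R3 ← R3 − (2/5)·R1: [0, 4/5, 7/5]
R3 ← R3 − (1/8)·R2: [0, 0, 0]
2 nonzero rows, so the 3 vectors span a space of dimension 2.
Since 2 < 3, the vectors are linearly dependent.

no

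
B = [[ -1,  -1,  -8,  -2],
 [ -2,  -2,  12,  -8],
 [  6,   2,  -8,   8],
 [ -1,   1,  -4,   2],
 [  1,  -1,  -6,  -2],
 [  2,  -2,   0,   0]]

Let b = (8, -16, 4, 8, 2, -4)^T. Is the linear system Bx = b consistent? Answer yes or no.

Row reduce the augmented matrix [B | b].
R2 ← R2 − (2)·R1: [0, 0, 28, -4, -32]
R3 ← R3 + (6)·R1: [0, -4, -56, -4, 52]
R4 ← R4 − R1: [0, 2, 4, 4, 0]
R5 ← R5 + R1: [0, -2, -14, -4, 10]
R6 ← R6 + (2)·R1: [0, -4, -16, -4, 12]
Swap R2 ↔ R3
R4 ← R4 + (1/2)·R2: [0, 0, -24, 2, 26]
R5 ← R5 − (1/2)·R2: [0, 0, 14, -2, -16]
R6 ← R6 − R2: [0, 0, 40, 0, -40]
R4 ← R4 + (6/7)·R3: [0, 0, 0, -10/7, -10/7]
R5 ← R5 − (1/2)·R3: [0, 0, 0, 0, 0]
R6 ← R6 − (10/7)·R3: [0, 0, 0, 40/7, 40/7]
R6 ← R6 + (4)·R4: [0, 0, 0, 0, 0]
The echelon form has 4 nonzero rows, and every pivot lies in the first 4 columns, so rank(B) = rank([B|b]) = 4.
The system is consistent.

yes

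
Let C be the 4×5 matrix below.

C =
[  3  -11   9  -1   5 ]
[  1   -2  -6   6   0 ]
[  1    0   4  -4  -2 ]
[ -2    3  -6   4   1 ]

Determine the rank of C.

3

Row reduce to echelon form.
R2 ← R2 − (1/3)·R1: [0, 5/3, -9, 19/3, -5/3]
R3 ← R3 − (1/3)·R1: [0, 11/3, 1, -11/3, -11/3]
R4 ← R4 + (2/3)·R1: [0, -13/3, 0, 10/3, 13/3]
R3 ← R3 − (11/5)·R2: [0, 0, 104/5, -88/5, 0]
R4 ← R4 + (13/5)·R2: [0, 0, -117/5, 99/5, 0]
R4 ← R4 + (9/8)·R3: [0, 0, 0, 0, 0]
Echelon form has 3 nonzero rows, so rank(C) = 3.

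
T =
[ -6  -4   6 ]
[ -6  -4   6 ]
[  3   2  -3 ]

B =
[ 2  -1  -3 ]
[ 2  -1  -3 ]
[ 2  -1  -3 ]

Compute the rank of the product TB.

1

First compute TB:
[[ -8,   4,  12],
 [ -8,   4,  12],
 [  4,  -2,  -6]]
Now row reduce the product.
R2 ← R2 − R1: [0, 0, 0]
R3 ← R3 + (1/2)·R1: [0, 0, 0]
1 nonzero row, so rank(TB) = 1.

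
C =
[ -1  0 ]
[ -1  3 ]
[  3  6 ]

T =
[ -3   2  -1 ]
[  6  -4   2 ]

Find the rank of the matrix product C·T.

First compute CT:
[[  3,  -2,   1],
 [ 21, -14,   7],
 [ 27, -18,   9]]
Now row reduce the product.
R2 ← R2 − (7)·R1: [0, 0, 0]
R3 ← R3 − (9)·R1: [0, 0, 0]
1 nonzero row, so rank(CT) = 1.

1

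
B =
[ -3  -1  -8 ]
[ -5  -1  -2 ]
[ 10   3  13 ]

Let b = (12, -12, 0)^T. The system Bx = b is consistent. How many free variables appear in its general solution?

Row reduce the augmented matrix [B | b].
R2 ← R2 − (5/3)·R1: [0, 2/3, 34/3, -32]
R3 ← R3 + (10/3)·R1: [0, -1/3, -41/3, 40]
R3 ← R3 + (1/2)·R2: [0, 0, -8, 24]
The echelon form has 3 nonzero rows, and every pivot lies in the first 3 columns, so rank(B) = rank([B|b]) = 3.
The system is consistent.
Free variables = (unknowns) − (rank) = 3 − 3 = 0.

0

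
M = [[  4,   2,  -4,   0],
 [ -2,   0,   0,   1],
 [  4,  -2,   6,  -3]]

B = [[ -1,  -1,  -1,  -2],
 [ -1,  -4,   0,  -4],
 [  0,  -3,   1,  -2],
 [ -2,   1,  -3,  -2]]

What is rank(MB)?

First compute MB:
[[ -6,   0,  -8,  -8],
 [  0,   3,  -1,   2],
 [  4, -17,  11,  -6]]
Now row reduce the product.
R3 ← R3 + (2/3)·R1: [0, -17, 17/3, -34/3]
R3 ← R3 + (17/3)·R2: [0, 0, 0, 0]
2 nonzero rows, so rank(MB) = 2.

2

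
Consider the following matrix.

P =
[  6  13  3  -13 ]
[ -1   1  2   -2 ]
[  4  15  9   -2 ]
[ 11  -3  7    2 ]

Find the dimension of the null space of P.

0

Row reduce to echelon form.
R2 ← R2 + (1/6)·R1: [0, 19/6, 5/2, -25/6]
R3 ← R3 − (2/3)·R1: [0, 19/3, 7, 20/3]
R4 ← R4 − (11/6)·R1: [0, -161/6, 3/2, 155/6]
R3 ← R3 − (2)·R2: [0, 0, 2, 15]
R4 ← R4 + (161/19)·R2: [0, 0, 431/19, -180/19]
R4 ← R4 − (431/38)·R3: [0, 0, 0, -6825/38]
4 nonzero rows, so rank(P) = 4.
P has 4 columns; by rank–nullity, nullity = 4 − 4 = 0.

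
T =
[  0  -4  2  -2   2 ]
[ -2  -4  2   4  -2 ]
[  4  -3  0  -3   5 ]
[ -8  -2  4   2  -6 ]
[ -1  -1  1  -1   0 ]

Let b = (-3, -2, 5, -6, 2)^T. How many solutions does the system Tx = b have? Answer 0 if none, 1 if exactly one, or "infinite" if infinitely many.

Row reduce the augmented matrix [T | b].
Swap R1 ↔ R2
R3 ← R3 + (2)·R1: [0, -11, 4, 5, 1, 1]
R4 ← R4 − (4)·R1: [0, 14, -4, -14, 2, 2]
R5 ← R5 − (1/2)·R1: [0, 1, 0, -3, 1, 3]
R3 ← R3 − (11/4)·R2: [0, 0, -3/2, 21/2, -9/2, 37/4]
R4 ← R4 + (7/2)·R2: [0, 0, 3, -21, 9, -17/2]
R5 ← R5 + (1/4)·R2: [0, 0, 1/2, -7/2, 3/2, 9/4]
R4 ← R4 + (2)·R3: [0, 0, 0, 0, 0, 10]
R5 ← R5 + (1/3)·R3: [0, 0, 0, 0, 0, 16/3]
R5 ← R5 − (8/15)·R4: [0, 0, 0, 0, 0, 0]
The echelon form has 4 nonzero rows; the last pivot sits in the augmented column, so rank(T) = 3 but rank([T|b]) = 4.
Since the ranks differ, the system is inconsistent.
It has no solutions.

0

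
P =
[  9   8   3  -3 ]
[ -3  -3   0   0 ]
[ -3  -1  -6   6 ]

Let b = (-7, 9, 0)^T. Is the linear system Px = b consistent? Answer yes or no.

no

Row reduce the augmented matrix [P | b].
R2 ← R2 + (1/3)·R1: [0, -1/3, 1, -1, 20/3]
R3 ← R3 + (1/3)·R1: [0, 5/3, -5, 5, -7/3]
R3 ← R3 + (5)·R2: [0, 0, 0, 0, 31]
The echelon form has 3 nonzero rows; the last pivot sits in the augmented column, so rank(P) = 2 but rank([P|b]) = 3.
Since the ranks differ, the system is inconsistent.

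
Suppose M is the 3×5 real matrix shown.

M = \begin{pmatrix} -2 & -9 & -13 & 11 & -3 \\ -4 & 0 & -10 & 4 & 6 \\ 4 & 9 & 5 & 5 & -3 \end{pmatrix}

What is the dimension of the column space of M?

3

Row reduce to echelon form.
R2 ← R2 − (2)·R1: [0, 18, 16, -18, 12]
R3 ← R3 + (2)·R1: [0, -9, -21, 27, -9]
R3 ← R3 + (1/2)·R2: [0, 0, -13, 18, -3]
Echelon form has 3 nonzero rows, so rank(M) = 3.
The column space has dimension equal to the rank: 3.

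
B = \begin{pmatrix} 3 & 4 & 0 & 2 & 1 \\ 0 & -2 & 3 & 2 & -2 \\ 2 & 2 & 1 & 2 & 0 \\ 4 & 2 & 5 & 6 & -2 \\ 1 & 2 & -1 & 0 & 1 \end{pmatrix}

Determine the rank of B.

2

Row reduce to echelon form.
R3 ← R3 − (2/3)·R1: [0, -2/3, 1, 2/3, -2/3]
R4 ← R4 − (4/3)·R1: [0, -10/3, 5, 10/3, -10/3]
R5 ← R5 − (1/3)·R1: [0, 2/3, -1, -2/3, 2/3]
R3 ← R3 − (1/3)·R2: [0, 0, 0, 0, 0]
R4 ← R4 − (5/3)·R2: [0, 0, 0, 0, 0]
R5 ← R5 + (1/3)·R2: [0, 0, 0, 0, 0]
Echelon form has 2 nonzero rows, so rank(B) = 2.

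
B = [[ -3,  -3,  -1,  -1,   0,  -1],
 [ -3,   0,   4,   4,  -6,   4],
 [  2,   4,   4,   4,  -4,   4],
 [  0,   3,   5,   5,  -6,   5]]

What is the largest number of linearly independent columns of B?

2

Row reduce to echelon form.
R2 ← R2 − R1: [0, 3, 5, 5, -6, 5]
R3 ← R3 + (2/3)·R1: [0, 2, 10/3, 10/3, -4, 10/3]
R3 ← R3 − (2/3)·R2: [0, 0, 0, 0, 0, 0]
R4 ← R4 − R2: [0, 0, 0, 0, 0, 0]
Echelon form has 2 nonzero rows, so rank(B) = 2.
The rank gives the maximum number of linearly independent columns: 2.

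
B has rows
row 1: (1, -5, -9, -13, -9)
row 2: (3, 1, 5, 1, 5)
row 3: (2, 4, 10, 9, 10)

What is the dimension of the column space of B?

2

Row reduce to echelon form.
R2 ← R2 − (3)·R1: [0, 16, 32, 40, 32]
R3 ← R3 − (2)·R1: [0, 14, 28, 35, 28]
R3 ← R3 − (7/8)·R2: [0, 0, 0, 0, 0]
Echelon form has 2 nonzero rows, so rank(B) = 2.
The column space has dimension equal to the rank: 2.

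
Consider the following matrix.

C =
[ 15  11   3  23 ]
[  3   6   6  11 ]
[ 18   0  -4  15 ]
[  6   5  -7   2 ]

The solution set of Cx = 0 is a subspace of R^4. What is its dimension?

0

Row reduce to echelon form.
R2 ← R2 − (1/5)·R1: [0, 19/5, 27/5, 32/5]
R3 ← R3 − (6/5)·R1: [0, -66/5, -38/5, -63/5]
R4 ← R4 − (2/5)·R1: [0, 3/5, -41/5, -36/5]
R3 ← R3 + (66/19)·R2: [0, 0, 212/19, 183/19]
R4 ← R4 − (3/19)·R2: [0, 0, -172/19, -156/19]
R4 ← R4 + (43/53)·R3: [0, 0, 0, -21/53]
4 nonzero rows, so rank(C) = 4.
C has 4 columns; by rank–nullity, nullity = 4 − 4 = 0.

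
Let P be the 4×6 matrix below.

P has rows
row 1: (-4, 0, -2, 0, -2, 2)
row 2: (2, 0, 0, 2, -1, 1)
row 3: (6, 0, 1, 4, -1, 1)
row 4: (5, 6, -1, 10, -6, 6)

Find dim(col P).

Row reduce to echelon form.
R2 ← R2 + (1/2)·R1: [0, 0, -1, 2, -2, 2]
R3 ← R3 + (3/2)·R1: [0, 0, -2, 4, -4, 4]
R4 ← R4 + (5/4)·R1: [0, 6, -7/2, 10, -17/2, 17/2]
Swap R2 ↔ R4
R4 ← R4 − (1/2)·R3: [0, 0, 0, 0, 0, 0]
Echelon form has 3 nonzero rows, so rank(P) = 3.
The column space has dimension equal to the rank: 3.

3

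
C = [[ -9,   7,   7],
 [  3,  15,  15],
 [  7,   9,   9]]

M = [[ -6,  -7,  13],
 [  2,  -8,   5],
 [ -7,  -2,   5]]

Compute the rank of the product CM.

2

First compute CM:
[[ 19,  -7, -47],
 [-93, -171, 189],
 [-87, -139, 181]]
Now row reduce the product.
R2 ← R2 + (93/19)·R1: [0, -3900/19, -780/19]
R3 ← R3 + (87/19)·R1: [0, -3250/19, -650/19]
R3 ← R3 − (5/6)·R2: [0, 0, 0]
2 nonzero rows, so rank(CM) = 2.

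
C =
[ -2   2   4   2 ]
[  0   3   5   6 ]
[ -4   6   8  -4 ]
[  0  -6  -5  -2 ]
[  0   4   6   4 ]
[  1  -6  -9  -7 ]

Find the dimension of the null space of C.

0

Row reduce to echelon form.
R3 ← R3 − (2)·R1: [0, 2, 0, -8]
R6 ← R6 + (1/2)·R1: [0, -5, -7, -6]
R3 ← R3 − (2/3)·R2: [0, 0, -10/3, -12]
R4 ← R4 + (2)·R2: [0, 0, 5, 10]
R5 ← R5 − (4/3)·R2: [0, 0, -2/3, -4]
R6 ← R6 + (5/3)·R2: [0, 0, 4/3, 4]
R4 ← R4 + (3/2)·R3: [0, 0, 0, -8]
R5 ← R5 − (1/5)·R3: [0, 0, 0, -8/5]
R6 ← R6 + (2/5)·R3: [0, 0, 0, -4/5]
R5 ← R5 − (1/5)·R4: [0, 0, 0, 0]
R6 ← R6 − (1/10)·R4: [0, 0, 0, 0]
4 nonzero rows, so rank(C) = 4.
C has 4 columns; by rank–nullity, nullity = 4 − 4 = 0.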